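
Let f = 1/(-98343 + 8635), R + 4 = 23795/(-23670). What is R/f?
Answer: 1062815530/2367 ≈ 4.4901e+5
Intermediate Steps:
R = -23695/4734 (R = -4 + 23795/(-23670) = -4 + 23795*(-1/23670) = -4 - 4759/4734 = -23695/4734 ≈ -5.0053)
f = -1/89708 (f = 1/(-89708) = -1/89708 ≈ -1.1147e-5)
R/f = -23695/(4734*(-1/89708)) = -23695/4734*(-89708) = 1062815530/2367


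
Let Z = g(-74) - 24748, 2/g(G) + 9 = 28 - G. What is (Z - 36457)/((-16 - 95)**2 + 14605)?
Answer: -5692063/2504118 ≈ -2.2731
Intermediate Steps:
g(G) = 2/(19 - G) (g(G) = 2/(-9 + (28 - G)) = 2/(19 - G))
Z = -2301562/93 (Z = -2/(-19 - 74) - 24748 = -2/(-93) - 24748 = -2*(-1/93) - 24748 = 2/93 - 24748 = -2301562/93 ≈ -24748.)
(Z - 36457)/((-16 - 95)**2 + 14605) = (-2301562/93 - 36457)/((-16 - 95)**2 + 14605) = -5692063/(93*((-111)**2 + 14605)) = -5692063/(93*(12321 + 14605)) = -5692063/93/26926 = -5692063/93*1/26926 = -5692063/2504118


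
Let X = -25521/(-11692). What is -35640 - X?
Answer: -416728401/11692 ≈ -35642.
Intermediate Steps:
X = 25521/11692 (X = -25521*(-1/11692) = 25521/11692 ≈ 2.1828)
-35640 - X = -35640 - 1*25521/11692 = -35640 - 25521/11692 = -416728401/11692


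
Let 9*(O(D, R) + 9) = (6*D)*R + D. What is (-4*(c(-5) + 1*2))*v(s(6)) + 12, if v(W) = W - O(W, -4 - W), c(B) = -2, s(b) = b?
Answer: 12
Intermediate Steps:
O(D, R) = -9 + D/9 + 2*D*R/3 (O(D, R) = -9 + ((6*D)*R + D)/9 = -9 + (6*D*R + D)/9 = -9 + (D + 6*D*R)/9 = -9 + (D/9 + 2*D*R/3) = -9 + D/9 + 2*D*R/3)
v(W) = 9 + 8*W/9 - 2*W*(-4 - W)/3 (v(W) = W - (-9 + W/9 + 2*W*(-4 - W)/3) = W + (9 - W/9 - 2*W*(-4 - W)/3) = 9 + 8*W/9 - 2*W*(-4 - W)/3)
(-4*(c(-5) + 1*2))*v(s(6)) + 12 = (-4*(-2 + 1*2))*(9 + (⅔)*6² + (32/9)*6) + 12 = (-4*(-2 + 2))*(9 + (⅔)*36 + 64/3) + 12 = (-4*0)*(9 + 24 + 64/3) + 12 = 0*(163/3) + 12 = 0 + 12 = 12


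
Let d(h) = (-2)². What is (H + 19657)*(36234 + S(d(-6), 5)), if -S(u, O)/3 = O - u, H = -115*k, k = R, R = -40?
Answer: 878855367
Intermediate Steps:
k = -40
H = 4600 (H = -115*(-40) = 4600)
d(h) = 4
S(u, O) = -3*O + 3*u (S(u, O) = -3*(O - u) = -3*O + 3*u)
(H + 19657)*(36234 + S(d(-6), 5)) = (4600 + 19657)*(36234 + (-3*5 + 3*4)) = 24257*(36234 + (-15 + 12)) = 24257*(36234 - 3) = 24257*36231 = 878855367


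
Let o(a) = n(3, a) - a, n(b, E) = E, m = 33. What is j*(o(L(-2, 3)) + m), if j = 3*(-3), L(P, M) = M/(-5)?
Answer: -297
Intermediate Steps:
L(P, M) = -M/5 (L(P, M) = M*(-⅕) = -M/5)
j = -9
o(a) = 0 (o(a) = a - a = 0)
j*(o(L(-2, 3)) + m) = -9*(0 + 33) = -9*33 = -297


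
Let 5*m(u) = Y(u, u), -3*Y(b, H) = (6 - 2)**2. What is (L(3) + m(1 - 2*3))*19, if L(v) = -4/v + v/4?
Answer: -627/20 ≈ -31.350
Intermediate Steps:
Y(b, H) = -16/3 (Y(b, H) = -(6 - 2)**2/3 = -1/3*4**2 = -1/3*16 = -16/3)
m(u) = -16/15 (m(u) = (1/5)*(-16/3) = -16/15)
L(v) = -4/v + v/4 (L(v) = -4/v + v*(1/4) = -4/v + v/4)
(L(3) + m(1 - 2*3))*19 = ((-4/3 + (1/4)*3) - 16/15)*19 = ((-4*1/3 + 3/4) - 16/15)*19 = ((-4/3 + 3/4) - 16/15)*19 = (-7/12 - 16/15)*19 = -33/20*19 = -627/20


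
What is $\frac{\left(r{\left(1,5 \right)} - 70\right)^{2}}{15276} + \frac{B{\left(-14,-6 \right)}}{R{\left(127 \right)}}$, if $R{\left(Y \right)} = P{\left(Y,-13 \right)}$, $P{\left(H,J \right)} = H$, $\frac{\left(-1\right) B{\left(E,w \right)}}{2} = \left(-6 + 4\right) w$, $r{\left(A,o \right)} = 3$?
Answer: $\frac{3037}{28956} \approx 0.10488$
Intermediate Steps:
$B{\left(E,w \right)} = 4 w$ ($B{\left(E,w \right)} = - 2 \left(-6 + 4\right) w = - 2 \left(- 2 w\right) = 4 w$)
$R{\left(Y \right)} = Y$
$\frac{\left(r{\left(1,5 \right)} - 70\right)^{2}}{15276} + \frac{B{\left(-14,-6 \right)}}{R{\left(127 \right)}} = \frac{\left(3 - 70\right)^{2}}{15276} + \frac{4 \left(-6\right)}{127} = \left(-67\right)^{2} \cdot \frac{1}{15276} - \frac{24}{127} = 4489 \cdot \frac{1}{15276} - \frac{24}{127} = \frac{67}{228} - \frac{24}{127} = \frac{3037}{28956}$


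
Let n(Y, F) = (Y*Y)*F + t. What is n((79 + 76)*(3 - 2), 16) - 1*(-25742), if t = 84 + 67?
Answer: 410293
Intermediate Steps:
t = 151
n(Y, F) = 151 + F*Y² (n(Y, F) = (Y*Y)*F + 151 = Y²*F + 151 = F*Y² + 151 = 151 + F*Y²)
n((79 + 76)*(3 - 2), 16) - 1*(-25742) = (151 + 16*((79 + 76)*(3 - 2))²) - 1*(-25742) = (151 + 16*(155*1)²) + 25742 = (151 + 16*155²) + 25742 = (151 + 16*24025) + 25742 = (151 + 384400) + 25742 = 384551 + 25742 = 410293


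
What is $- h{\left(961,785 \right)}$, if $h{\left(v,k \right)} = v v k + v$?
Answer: $-724964946$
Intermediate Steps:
$h{\left(v,k \right)} = v + k v^{2}$ ($h{\left(v,k \right)} = v^{2} k + v = k v^{2} + v = v + k v^{2}$)
$- h{\left(961,785 \right)} = - 961 \left(1 + 785 \cdot 961\right) = - 961 \left(1 + 754385\right) = - 961 \cdot 754386 = \left(-1\right) 724964946 = -724964946$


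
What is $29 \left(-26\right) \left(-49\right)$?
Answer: $36946$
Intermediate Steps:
$29 \left(-26\right) \left(-49\right) = \left(-754\right) \left(-49\right) = 36946$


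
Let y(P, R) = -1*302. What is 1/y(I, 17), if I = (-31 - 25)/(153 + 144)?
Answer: -1/302 ≈ -0.0033113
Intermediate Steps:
I = -56/297 ≈ -0.18855
y(P, R) = -302
1/y(I, 17) = 1/(-302) = -1/302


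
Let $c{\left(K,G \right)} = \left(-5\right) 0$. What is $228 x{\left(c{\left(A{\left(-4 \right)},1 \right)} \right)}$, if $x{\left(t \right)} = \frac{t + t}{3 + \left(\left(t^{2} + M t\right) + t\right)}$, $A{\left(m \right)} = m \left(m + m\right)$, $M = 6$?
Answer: $0$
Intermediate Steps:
$A{\left(m \right)} = 2 m^{2}$ ($A{\left(m \right)} = m 2 m = 2 m^{2}$)
$c{\left(K,G \right)} = 0$
$x{\left(t \right)} = \frac{2 t}{3 + t^{2} + 7 t}$ ($x{\left(t \right)} = \frac{t + t}{3 + \left(\left(t^{2} + 6 t\right) + t\right)} = \frac{2 t}{3 + \left(t^{2} + 7 t\right)} = \frac{2 t}{3 + t^{2} + 7 t}$)
$228 x{\left(c{\left(A{\left(-4 \right)},1 \right)} \right)} = 228 \cdot 2 \cdot 0 \frac{1}{3 + 0^{2} + 7 \cdot 0} = 228 \cdot 2 \cdot 0 \frac{1}{3 + 0 + 0} = 228 \cdot 2 \cdot 0 \cdot \frac{1}{3} = 228 \cdot 0 = 0$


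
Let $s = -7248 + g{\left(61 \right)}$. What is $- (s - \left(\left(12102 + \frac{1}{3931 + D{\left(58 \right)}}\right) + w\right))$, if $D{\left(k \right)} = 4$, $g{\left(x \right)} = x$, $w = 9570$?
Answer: $\frac{113560166}{3935} \approx 28859.0$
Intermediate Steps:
$s = -7187$ ($s = -7248 + 61 = -7187$)
$- (s - \left(\left(12102 + \frac{1}{3931 + D{\left(58 \right)}}\right) + w\right)) = - (-7187 - \left(\left(12102 + \frac{1}{3931 + 4}\right) + 9570\right)) = - (-7187 - \left(\left(12102 + \frac{1}{3935}\right) + 9570\right)) = - (-7187 - \left(\frac{47621371}{3935} + 9570\right)) = - (-7187 - \frac{85279321}{3935}) = \left(-1\right) \left(- \frac{113560166}{3935}\right) = \frac{113560166}{3935}$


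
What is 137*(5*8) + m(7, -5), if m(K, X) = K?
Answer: 5487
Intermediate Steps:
137*(5*8) + m(7, -5) = 137*(5*8) + 7 = 137*40 + 7 = 5480 + 7 = 5487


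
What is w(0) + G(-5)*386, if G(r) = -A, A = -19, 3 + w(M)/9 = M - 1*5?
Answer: 7262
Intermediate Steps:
w(M) = -72 + 9*M (w(M) = -27 + 9*(M - 1*5) = -27 + 9*(M - 5) = -27 + 9*(-5 + M) = -27 + (-45 + 9*M) = -72 + 9*M)
G(r) = 19 (G(r) = -1*(-19) = 19)
w(0) + G(-5)*386 = (-72 + 9*0) + 19*386 = (-72 + 0) + 7334 = -72 + 7334 = 7262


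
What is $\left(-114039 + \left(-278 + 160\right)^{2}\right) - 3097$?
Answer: $-103212$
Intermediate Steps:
$\left(-114039 + \left(-278 + 160\right)^{2}\right) - 3097 = \left(-114039 + \left(-118\right)^{2}\right) - 3097 = \left(-114039 + 13924\right) - 3097 = -100115 - 3097 = -103212$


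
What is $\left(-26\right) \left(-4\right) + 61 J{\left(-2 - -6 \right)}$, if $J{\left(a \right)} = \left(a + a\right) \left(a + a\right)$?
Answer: $4008$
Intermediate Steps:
$J{\left(a \right)} = 4 a^{2}$ ($J{\left(a \right)} = 2 a 2 a = 4 a^{2}$)
$\left(-26\right) \left(-4\right) + 61 J{\left(-2 - -6 \right)} = \left(-26\right) \left(-4\right) + 61 \cdot 4 \left(-2 - -6\right)^{2} = 104 + 61 \cdot 4 \left(-2 + 6\right)^{2} = 104 + 61 \cdot 4 \cdot 4^{2} = 104 + 61 \cdot 4 \cdot 16 = 104 + 61 \cdot 64 = 104 + 3904 = 4008$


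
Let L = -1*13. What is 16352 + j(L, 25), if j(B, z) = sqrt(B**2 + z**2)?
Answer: 16352 + sqrt(794) ≈ 16380.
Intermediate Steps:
L = -13
16352 + j(L, 25) = 16352 + sqrt((-13)**2 + 25**2) = 16352 + sqrt(169 + 625) = 16352 + sqrt(794)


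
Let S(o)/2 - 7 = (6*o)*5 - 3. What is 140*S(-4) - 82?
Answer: -32562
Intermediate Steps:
S(o) = 8 + 60*o (S(o) = 14 + 2*((6*o)*5 - 3) = 14 + 2*(30*o - 3) = 14 + 2*(-3 + 30*o) = 14 + (-6 + 60*o) = 8 + 60*o)
140*S(-4) - 82 = 140*(8 + 60*(-4)) - 82 = 140*(8 - 240) - 82 = 140*(-232) - 82 = -32480 - 82 = -32562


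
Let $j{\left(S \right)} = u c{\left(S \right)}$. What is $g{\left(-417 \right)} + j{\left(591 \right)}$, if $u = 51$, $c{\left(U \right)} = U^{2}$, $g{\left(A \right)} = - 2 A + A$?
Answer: $17813748$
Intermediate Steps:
$g{\left(A \right)} = - A$
$j{\left(S \right)} = 51 S^{2}$
$g{\left(-417 \right)} + j{\left(591 \right)} = \left(-1\right) \left(-417\right) + 51 \cdot 591^{2} = 417 + 51 \cdot 349281 = 417 + 17813331 = 17813748$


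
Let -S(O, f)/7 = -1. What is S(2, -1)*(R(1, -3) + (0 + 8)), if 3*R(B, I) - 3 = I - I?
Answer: 63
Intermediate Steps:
S(O, f) = 7 (S(O, f) = -7*(-1) = 7)
R(B, I) = 1 (R(B, I) = 1 + (I - I)/3 = 1 + (⅓)*0 = 1 + 0 = 1)
S(2, -1)*(R(1, -3) + (0 + 8)) = 7*(1 + (0 + 8)) = 7*(1 + 8) = 7*9 = 63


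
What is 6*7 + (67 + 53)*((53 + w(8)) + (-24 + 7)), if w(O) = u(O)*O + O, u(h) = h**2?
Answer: 66762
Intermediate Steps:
w(O) = O + O**3 (w(O) = O**2*O + O = O**3 + O = O + O**3)
6*7 + (67 + 53)*((53 + w(8)) + (-24 + 7)) = 6*7 + (67 + 53)*((53 + (8 + 8**3)) + (-24 + 7)) = 42 + 120*((53 + (8 + 512)) - 17) = 42 + 120*((53 + 520) - 17) = 42 + 120*(573 - 17) = 42 + 120*556 = 42 + 66720 = 66762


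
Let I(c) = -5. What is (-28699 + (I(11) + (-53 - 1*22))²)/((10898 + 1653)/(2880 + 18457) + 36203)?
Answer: -475793763/772475962 ≈ -0.61593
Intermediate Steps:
(-28699 + (I(11) + (-53 - 1*22))²)/((10898 + 1653)/(2880 + 18457) + 36203) = (-28699 + (-5 + (-53 - 1*22))²)/((10898 + 1653)/(2880 + 18457) + 36203) = (-28699 + (-5 + (-53 - 22))²)/(12551/21337 + 36203) = (-28699 + (-5 - 75)²)/(12551*(1/21337) + 36203) = (-28699 + (-80)²)/(12551/21337 + 36203) = (-28699 + 6400)/(772475962/21337) = -22299*21337/772475962 = -475793763/772475962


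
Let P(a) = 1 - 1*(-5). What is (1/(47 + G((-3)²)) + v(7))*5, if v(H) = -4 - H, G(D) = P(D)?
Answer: -2910/53 ≈ -54.906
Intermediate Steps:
P(a) = 6 (P(a) = 1 + 5 = 6)
G(D) = 6
(1/(47 + G((-3)²)) + v(7))*5 = (1/(47 + 6) + (-4 - 1*7))*5 = (1/53 + (-4 - 7))*5 = (1/53 - 11)*5 = -582/53*5 = -2910/53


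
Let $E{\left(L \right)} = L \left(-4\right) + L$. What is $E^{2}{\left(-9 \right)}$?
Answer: $729$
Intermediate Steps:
$E{\left(L \right)} = - 3 L$ ($E{\left(L \right)} = - 4 L + L = - 3 L$)
$E^{2}{\left(-9 \right)} = \left(\left(-3\right) \left(-9\right)\right)^{2} = 27^{2} = 729$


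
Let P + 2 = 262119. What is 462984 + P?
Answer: 725101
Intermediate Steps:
P = 262117 (P = -2 + 262119 = 262117)
462984 + P = 462984 + 262117 = 725101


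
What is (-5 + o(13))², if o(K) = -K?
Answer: 324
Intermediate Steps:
(-5 + o(13))² = (-5 - 1*13)² = (-5 - 13)² = (-18)² = 324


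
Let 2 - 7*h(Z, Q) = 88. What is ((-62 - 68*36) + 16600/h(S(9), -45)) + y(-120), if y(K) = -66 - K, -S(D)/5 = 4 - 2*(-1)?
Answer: -163708/43 ≈ -3807.2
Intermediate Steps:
S(D) = -30 (S(D) = -5*(4 - 2*(-1)) = -5*(4 + 2) = -5*6 = -30)
h(Z, Q) = -86/7 (h(Z, Q) = 2/7 - ⅐*88 = 2/7 - 88/7 = -86/7)
((-62 - 68*36) + 16600/h(S(9), -45)) + y(-120) = ((-62 - 68*36) + 16600/(-86/7)) + (-66 - 1*(-120)) = ((-62 - 2448) + 16600*(-7/86)) + (-66 + 120) = (-2510 - 58100/43) + 54 = -166030/43 + 54 = -163708/43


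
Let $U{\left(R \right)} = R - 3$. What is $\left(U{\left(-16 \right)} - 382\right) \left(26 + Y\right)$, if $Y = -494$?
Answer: $187668$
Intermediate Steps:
$U{\left(R \right)} = -3 + R$
$\left(U{\left(-16 \right)} - 382\right) \left(26 + Y\right) = \left(\left(-3 - 16\right) - 382\right) \left(26 - 494\right) = \left(-19 - 382\right) \left(-468\right) = \left(-401\right) \left(-468\right) = 187668$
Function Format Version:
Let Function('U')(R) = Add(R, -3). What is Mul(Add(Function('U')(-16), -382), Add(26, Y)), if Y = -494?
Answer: 187668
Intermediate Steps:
Function('U')(R) = Add(-3, R)
Mul(Add(Function('U')(-16), -382), Add(26, Y)) = Mul(Add(Add(-3, -16), -382), Add(26, -494)) = Mul(Add(-19, -382), -468) = Mul(-401, -468) = 187668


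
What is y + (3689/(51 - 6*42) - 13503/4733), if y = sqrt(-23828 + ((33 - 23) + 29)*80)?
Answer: -20174140/951333 + 2*I*sqrt(5177) ≈ -21.206 + 143.9*I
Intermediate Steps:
y = 2*I*sqrt(5177) (y = sqrt(-23828 + (10 + 29)*80) = sqrt(-23828 + 39*80) = sqrt(-23828 + 3120) = sqrt(-20708) = 2*I*sqrt(5177) ≈ 143.9*I)
y + (3689/(51 - 6*42) - 13503/4733) = 2*I*sqrt(5177) + (3689/(51 - 6*42) - 13503/4733) = 2*I*sqrt(5177) + (3689/(51 - 252) - 13503*1/4733) = 2*I*sqrt(5177) + (3689/(-201) - 13503/4733) = 2*I*sqrt(5177) + (3689*(-1/201) - 13503/4733) = 2*I*sqrt(5177) + (-3689/201 - 13503/4733) = 2*I*sqrt(5177) - 20174140/951333 = -20174140/951333 + 2*I*sqrt(5177)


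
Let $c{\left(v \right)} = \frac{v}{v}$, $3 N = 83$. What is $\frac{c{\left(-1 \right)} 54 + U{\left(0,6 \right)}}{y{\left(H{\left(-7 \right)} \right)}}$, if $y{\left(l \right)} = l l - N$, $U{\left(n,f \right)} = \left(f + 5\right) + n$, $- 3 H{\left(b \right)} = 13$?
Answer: $- \frac{117}{16} \approx -7.3125$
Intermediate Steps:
$H{\left(b \right)} = - \frac{13}{3}$ ($H{\left(b \right)} = \left(- \frac{1}{3}\right) 13 = - \frac{13}{3}$)
$N = \frac{83}{3}$ ($N = \frac{1}{3} \cdot 83 = \frac{83}{3} \approx 27.667$)
$U{\left(n,f \right)} = 5 + f + n$ ($U{\left(n,f \right)} = \left(5 + f\right) + n = 5 + f + n$)
$c{\left(v \right)} = 1$
$y{\left(l \right)} = - \frac{83}{3} + l^{2}$ ($y{\left(l \right)} = l l - \frac{83}{3} = l^{2} - \frac{83}{3} = - \frac{83}{3} + l^{2}$)
$\frac{c{\left(-1 \right)} 54 + U{\left(0,6 \right)}}{y{\left(H{\left(-7 \right)} \right)}} = \frac{1 \cdot 54 + \left(5 + 6 + 0\right)}{- \frac{83}{3} + \left(- \frac{13}{3}\right)^{2}} = \frac{54 + 11}{- \frac{83}{3} + \frac{169}{9}} = \frac{65}{- \frac{80}{9}} = 65 \left(- \frac{9}{80}\right) = - \frac{117}{16}$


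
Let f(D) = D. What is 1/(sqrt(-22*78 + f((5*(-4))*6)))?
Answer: -I*sqrt(51)/306 ≈ -0.023338*I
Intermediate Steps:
1/(sqrt(-22*78 + f((5*(-4))*6))) = 1/(sqrt(-22*78 + (5*(-4))*6)) = 1/(sqrt(-1716 - 20*6)) = 1/(sqrt(-1716 - 120)) = 1/(sqrt(-1836)) = 1/(6*I*sqrt(51)) = -I*sqrt(51)/306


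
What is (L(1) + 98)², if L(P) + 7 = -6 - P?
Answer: 7056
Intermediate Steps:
L(P) = -13 - P (L(P) = -7 + (-6 - P) = -13 - P)
(L(1) + 98)² = ((-13 - 1*1) + 98)² = ((-13 - 1) + 98)² = (-14 + 98)² = 84² = 7056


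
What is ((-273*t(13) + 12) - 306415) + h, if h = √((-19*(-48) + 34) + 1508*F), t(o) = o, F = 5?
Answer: -309952 + √8486 ≈ -3.0986e+5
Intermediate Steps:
h = √8486 (h = √((-19*(-48) + 34) + 1508*5) = √((912 + 34) + 7540) = √(946 + 7540) = √8486 ≈ 92.120)
((-273*t(13) + 12) - 306415) + h = ((-273*13 + 12) - 306415) + √8486 = ((-3549 + 12) - 306415) + √8486 = (-3537 - 306415) + √8486 = -309952 + √8486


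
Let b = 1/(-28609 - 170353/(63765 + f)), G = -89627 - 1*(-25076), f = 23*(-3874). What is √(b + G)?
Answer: I*√8475290012735851501490/362347940 ≈ 254.07*I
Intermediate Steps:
f = -89102
G = -64551 (G = -89627 + 25076 = -64551)
b = -25337/724695880 (b = 1/(-28609 - 170353/(63765 - 89102)) = 1/(-28609 - 170353/(-25337)) = 1/(-28609 - 170353*(-1/25337)) = 1/(-28609 + 170353/25337) = 1/(-724695880/25337) = -25337/724695880 ≈ -3.4962e-5)
√(b + G) = √(-25337/724695880 - 64551) = √(-46779843775217/724695880) = I*√8475290012735851501490/362347940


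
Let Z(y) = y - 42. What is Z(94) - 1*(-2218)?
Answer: 2270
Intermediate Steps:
Z(y) = -42 + y
Z(94) - 1*(-2218) = (-42 + 94) - 1*(-2218) = 52 + 2218 = 2270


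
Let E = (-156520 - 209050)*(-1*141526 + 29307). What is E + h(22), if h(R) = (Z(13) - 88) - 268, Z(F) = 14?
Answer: 41023899488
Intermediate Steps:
h(R) = -342 (h(R) = (14 - 88) - 268 = -74 - 268 = -342)
E = 41023899830 (E = -365570*(-141526 + 29307) = -365570*(-112219) = 41023899830)
E + h(22) = 41023899830 - 342 = 41023899488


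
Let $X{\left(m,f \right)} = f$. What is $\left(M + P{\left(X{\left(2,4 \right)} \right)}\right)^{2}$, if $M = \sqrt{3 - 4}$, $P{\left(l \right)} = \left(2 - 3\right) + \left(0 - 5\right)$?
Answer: $\left(6 - i\right)^{2} \approx 35.0 - 12.0 i$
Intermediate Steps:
$P{\left(l \right)} = -6$ ($P{\left(l \right)} = -1 - 5 = -6$)
$M = i$ ($M = \sqrt{-1} = i \approx 1.0 i$)
$\left(M + P{\left(X{\left(2,4 \right)} \right)}\right)^{2} = \left(i - 6\right)^{2} = \left(-6 + i\right)^{2}$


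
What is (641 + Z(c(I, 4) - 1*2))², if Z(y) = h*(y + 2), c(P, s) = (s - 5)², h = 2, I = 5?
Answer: 413449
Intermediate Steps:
c(P, s) = (-5 + s)²
Z(y) = 4 + 2*y (Z(y) = 2*(y + 2) = 2*(2 + y) = 4 + 2*y)
(641 + Z(c(I, 4) - 1*2))² = (641 + (4 + 2*((-5 + 4)² - 1*2)))² = (641 + (4 + 2*((-1)² - 2)))² = (641 + (4 + 2*(1 - 2)))² = (641 + (4 + 2*(-1)))² = (641 + (4 - 2))² = (641 + 2)² = 643² = 413449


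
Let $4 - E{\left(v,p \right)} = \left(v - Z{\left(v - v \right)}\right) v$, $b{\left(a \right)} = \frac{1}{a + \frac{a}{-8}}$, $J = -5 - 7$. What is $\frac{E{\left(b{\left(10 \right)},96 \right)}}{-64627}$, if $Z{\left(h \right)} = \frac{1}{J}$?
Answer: $- \frac{14617}{237504225} \approx -6.1544 \cdot 10^{-5}$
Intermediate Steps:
$J = -12$ ($J = -5 - 7 = -12$)
$b{\left(a \right)} = \frac{8}{7 a}$ ($b{\left(a \right)} = \frac{1}{a + a \left(- \frac{1}{8}\right)} = \frac{1}{a - \frac{a}{8}} = \frac{1}{\frac{7}{8} a} = \frac{8}{7 a}$)
$Z{\left(h \right)} = - \frac{1}{12}$ ($Z{\left(h \right)} = \frac{1}{-12} = - \frac{1}{12}$)
$E{\left(v,p \right)} = 4 - v \left(\frac{1}{12} + v\right)$ ($E{\left(v,p \right)} = 4 - \left(v - - \frac{1}{12}\right) v = 4 - \left(v + \frac{1}{12}\right) v = 4 - \left(\frac{1}{12} + v\right) v = 4 - v \left(\frac{1}{12} + v\right)$)
$\frac{E{\left(b{\left(10 \right)},96 \right)}}{-64627} = \frac{4 - \left(\frac{8}{7 \cdot 10}\right)^{2} - \frac{\frac{8}{7} \cdot \frac{1}{10}}{12}}{-64627} = \left(4 - \left(\frac{8}{7} \cdot \frac{1}{10}\right)^{2} - \frac{\frac{8}{7} \cdot \frac{1}{10}}{12}\right) \left(- \frac{1}{64627}\right) = \left(4 - \left(\frac{4}{35}\right)^{2} - \frac{1}{105}\right) \left(- \frac{1}{64627}\right) = \left(4 - \frac{16}{1225} - \frac{1}{105}\right) \left(- \frac{1}{64627}\right) = \frac{14617}{3675} \left(- \frac{1}{64627}\right) = - \frac{14617}{237504225}$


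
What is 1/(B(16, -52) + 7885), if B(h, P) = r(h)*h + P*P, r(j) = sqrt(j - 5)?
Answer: 10589/112124105 - 16*sqrt(11)/112124105 ≈ 9.3967e-5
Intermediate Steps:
r(j) = sqrt(-5 + j)
B(h, P) = P**2 + h*sqrt(-5 + h) (B(h, P) = sqrt(-5 + h)*h + P*P = h*sqrt(-5 + h) + P**2 = P**2 + h*sqrt(-5 + h))
1/(B(16, -52) + 7885) = 1/(((-52)**2 + 16*sqrt(-5 + 16)) + 7885) = 1/((2704 + 16*sqrt(11)) + 7885) = 1/(10589 + 16*sqrt(11))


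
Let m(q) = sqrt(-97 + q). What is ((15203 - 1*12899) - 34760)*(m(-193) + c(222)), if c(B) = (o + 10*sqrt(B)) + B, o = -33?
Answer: -6134184 - 324560*sqrt(222) - 32456*I*sqrt(290) ≈ -1.097e+7 - 5.5271e+5*I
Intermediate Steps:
c(B) = -33 + B + 10*sqrt(B) (c(B) = (-33 + 10*sqrt(B)) + B = -33 + B + 10*sqrt(B))
((15203 - 1*12899) - 34760)*(m(-193) + c(222)) = ((15203 - 1*12899) - 34760)*(sqrt(-97 - 193) + (-33 + 222 + 10*sqrt(222))) = ((15203 - 12899) - 34760)*(sqrt(-290) + (189 + 10*sqrt(222))) = (2304 - 34760)*(I*sqrt(290) + (189 + 10*sqrt(222))) = -32456*(189 + 10*sqrt(222) + I*sqrt(290)) = -6134184 - 324560*sqrt(222) - 32456*I*sqrt(290)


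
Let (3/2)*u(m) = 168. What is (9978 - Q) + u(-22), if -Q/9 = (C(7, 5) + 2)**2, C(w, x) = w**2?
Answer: 33499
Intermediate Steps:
Q = -23409 (Q = -9*(7**2 + 2)**2 = -9*(49 + 2)**2 = -9*51**2 = -9*2601 = -23409)
u(m) = 112 (u(m) = (2/3)*168 = 112)
(9978 - Q) + u(-22) = (9978 - 1*(-23409)) + 112 = (9978 + 23409) + 112 = 33387 + 112 = 33499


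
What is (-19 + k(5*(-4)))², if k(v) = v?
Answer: 1521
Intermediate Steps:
(-19 + k(5*(-4)))² = (-19 + 5*(-4))² = (-19 - 20)² = (-39)² = 1521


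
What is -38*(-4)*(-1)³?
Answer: -152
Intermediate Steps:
-38*(-4)*(-1)³ = 152*(-1) = -152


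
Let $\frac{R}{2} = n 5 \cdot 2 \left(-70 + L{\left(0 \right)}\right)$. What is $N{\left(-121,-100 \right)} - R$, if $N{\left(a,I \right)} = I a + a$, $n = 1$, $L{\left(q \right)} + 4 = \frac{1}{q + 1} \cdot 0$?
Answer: $13459$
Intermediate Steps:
$L{\left(q \right)} = -4$ ($L{\left(q \right)} = -4 + \frac{1}{q + 1} \cdot 0 = -4 + \frac{1}{1 + q} 0 = -4 + 0 = -4$)
$N{\left(a,I \right)} = a + I a$
$R = -1480$ ($R = 2 \cdot 1 \cdot 5 \cdot 2 \left(-70 - 4\right) = 2 \cdot 5 \cdot 2 \left(-74\right) = 2 \cdot 10 \left(-74\right) = 2 \left(-740\right) = -1480$)
$N{\left(-121,-100 \right)} - R = - 121 \left(1 - 100\right) - -1480 = \left(-121\right) \left(-99\right) + 1480 = 11979 + 1480 = 13459$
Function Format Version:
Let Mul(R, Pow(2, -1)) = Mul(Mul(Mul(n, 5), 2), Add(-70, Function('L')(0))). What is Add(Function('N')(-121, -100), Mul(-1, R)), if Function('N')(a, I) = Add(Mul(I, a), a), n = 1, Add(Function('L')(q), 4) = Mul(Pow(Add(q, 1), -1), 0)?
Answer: 13459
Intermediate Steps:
Function('L')(q) = -4 (Function('L')(q) = Add(-4, Mul(Pow(Add(q, 1), -1), 0)) = Add(-4, Mul(Pow(Add(1, q), -1), 0)) = Add(-4, 0) = -4)
Function('N')(a, I) = Add(a, Mul(I, a))
R = -1480 (R = Mul(2, Mul(Mul(Mul(1, 5), 2), Add(-70, -4))) = Mul(2, Mul(Mul(5, 2), -74)) = Mul(2, Mul(10, -74)) = Mul(2, -740) = -1480)
Add(Function('N')(-121, -100), Mul(-1, R)) = Add(Mul(-121, Add(1, -100)), Mul(-1, -1480)) = Add(Mul(-121, -99), 1480) = Add(11979, 1480) = 13459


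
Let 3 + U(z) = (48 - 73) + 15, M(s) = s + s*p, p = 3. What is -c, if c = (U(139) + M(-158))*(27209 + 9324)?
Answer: 23563785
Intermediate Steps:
M(s) = 4*s (M(s) = s + s*3 = s + 3*s = 4*s)
U(z) = -13 (U(z) = -3 + ((48 - 73) + 15) = -3 + (-25 + 15) = -3 - 10 = -13)
c = -23563785 (c = (-13 + 4*(-158))*(27209 + 9324) = (-13 - 632)*36533 = -645*36533 = -23563785)
-c = -1*(-23563785) = 23563785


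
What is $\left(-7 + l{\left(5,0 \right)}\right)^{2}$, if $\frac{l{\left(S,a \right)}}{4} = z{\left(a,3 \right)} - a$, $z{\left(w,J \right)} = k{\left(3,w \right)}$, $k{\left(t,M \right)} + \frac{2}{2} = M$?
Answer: $121$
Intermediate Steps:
$k{\left(t,M \right)} = -1 + M$
$z{\left(w,J \right)} = -1 + w$
$l{\left(S,a \right)} = -4$ ($l{\left(S,a \right)} = 4 \left(\left(-1 + a\right) - a\right) = 4 \left(-1\right) = -4$)
$\left(-7 + l{\left(5,0 \right)}\right)^{2} = \left(-7 - 4\right)^{2} = \left(-11\right)^{2} = 121$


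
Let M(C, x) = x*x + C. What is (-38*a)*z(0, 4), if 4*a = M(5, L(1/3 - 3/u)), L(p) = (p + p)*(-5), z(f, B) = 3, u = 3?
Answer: -8455/6 ≈ -1409.2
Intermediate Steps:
L(p) = -10*p (L(p) = (2*p)*(-5) = -10*p)
M(C, x) = C + x² (M(C, x) = x² + C = C + x²)
a = 445/36 (a = (5 + (-10*(1/3 - 3/3))²)/4 = (5 + (-10*(1*(⅓) - 3*⅓))²)/4 = (5 + (-10*(⅓ - 1))²)/4 = (5 + (-10*(-⅔))²)/4 = (5 + (20/3)²)/4 = (5 + 400/9)/4 = (¼)*(445/9) = 445/36 ≈ 12.361)
(-38*a)*z(0, 4) = -38*445/36*3 = -8455/18*3 = -8455/6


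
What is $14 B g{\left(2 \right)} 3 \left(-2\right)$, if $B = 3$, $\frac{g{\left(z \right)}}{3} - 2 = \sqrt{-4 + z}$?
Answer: $-1512 - 756 i \sqrt{2} \approx -1512.0 - 1069.1 i$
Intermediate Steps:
$g{\left(z \right)} = 6 + 3 \sqrt{-4 + z}$
$14 B g{\left(2 \right)} 3 \left(-2\right) = 14 \cdot 3 \left(6 + 3 \sqrt{-4 + 2}\right) 3 \left(-2\right) = 42 \left(6 + 3 \sqrt{-2}\right) \left(-6\right) = 42 \left(6 + 3 i \sqrt{2}\right) \left(-6\right) = \left(252 + 126 i \sqrt{2}\right) \left(-6\right) = -1512 - 756 i \sqrt{2}$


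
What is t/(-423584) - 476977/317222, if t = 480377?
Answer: -177212989131/67185081824 ≈ -2.6377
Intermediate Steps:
t/(-423584) - 476977/317222 = 480377/(-423584) - 476977/317222 = 480377*(-1/423584) - 476977*1/317222 = -480377/423584 - 476977/317222 = -177212989131/67185081824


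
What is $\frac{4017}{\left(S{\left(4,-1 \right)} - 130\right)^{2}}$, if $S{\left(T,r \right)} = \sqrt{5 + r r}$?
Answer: $\frac{4017}{\left(130 - \sqrt{6}\right)^{2}} \approx 0.24691$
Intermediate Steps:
$S{\left(T,r \right)} = \sqrt{5 + r^{2}}$
$\frac{4017}{\left(S{\left(4,-1 \right)} - 130\right)^{2}} = \frac{4017}{\left(\sqrt{5 + \left(-1\right)^{2}} - 130\right)^{2}} = \frac{4017}{\left(\sqrt{5 + 1} - 130\right)^{2}} = \frac{4017}{\left(\sqrt{6} - 130\right)^{2}} = \frac{4017}{\left(-130 + \sqrt{6}\right)^{2}}$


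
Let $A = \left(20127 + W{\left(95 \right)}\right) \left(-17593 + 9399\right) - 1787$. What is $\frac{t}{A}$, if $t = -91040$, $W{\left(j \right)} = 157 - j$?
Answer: $\frac{91040}{165430453} \approx 0.00055032$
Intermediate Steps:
$A = -165430453$ ($A = \left(20127 + \left(157 - 95\right)\right) \left(-17593 + 9399\right) - 1787 = \left(20127 + \left(157 - 95\right)\right) \left(-8194\right) - 1787 = \left(20127 + 62\right) \left(-8194\right) - 1787 = 20189 \left(-8194\right) - 1787 = -165428666 - 1787 = -165430453$)
$\frac{t}{A} = - \frac{91040}{-165430453} = \left(-91040\right) \left(- \frac{1}{165430453}\right) = \frac{91040}{165430453}$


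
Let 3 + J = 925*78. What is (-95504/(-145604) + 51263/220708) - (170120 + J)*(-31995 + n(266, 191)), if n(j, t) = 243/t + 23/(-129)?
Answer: 1534320169408999776792805/197949526621212 ≈ 7.7511e+9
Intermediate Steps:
n(j, t) = -23/129 + 243/t (n(j, t) = 243/t + 23*(-1/129) = 243/t - 23/129 = -23/129 + 243/t)
J = 72147 (J = -3 + 925*78 = -3 + 72150 = 72147)
(-95504/(-145604) + 51263/220708) - (170120 + J)*(-31995 + n(266, 191)) = (-95504/(-145604) + 51263/220708) - (170120 + 72147)*(-31995 + (-23/129 + 243/191)) = (-95504*(-1/145604) + 51263*(1/220708)) - 242267*(-31995 + (-23/129 + 243*(1/191))) = (23876/36401 + 51263/220708) - 242267*(-31995 + (-23/129 + 243/191)) = 7135648671/8033991908 - 242267*(-31995 + 26954/24639) = 7135648671/8033991908 - 242267*(-788297851)/24639 = 7135648671/8033991908 - 1*(-190978555468217/24639) = 7135648671/8033991908 + 190978555468217/24639 = 1534320169408999776792805/197949526621212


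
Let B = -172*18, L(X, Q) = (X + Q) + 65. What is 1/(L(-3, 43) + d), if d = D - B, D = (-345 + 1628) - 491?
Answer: 1/3993 ≈ 0.00025044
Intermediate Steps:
L(X, Q) = 65 + Q + X (L(X, Q) = (Q + X) + 65 = 65 + Q + X)
D = 792 (D = 1283 - 491 = 792)
B = -3096
d = 3888 (d = 792 - 1*(-3096) = 792 + 3096 = 3888)
1/(L(-3, 43) + d) = 1/((65 + 43 - 3) + 3888) = 1/(105 + 3888) = 1/3993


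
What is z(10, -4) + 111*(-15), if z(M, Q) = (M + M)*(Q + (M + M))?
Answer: -1345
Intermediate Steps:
z(M, Q) = 2*M*(Q + 2*M) (z(M, Q) = (2*M)*(Q + 2*M) = 2*M*(Q + 2*M))
z(10, -4) + 111*(-15) = 2*10*(-4 + 2*10) + 111*(-15) = 2*10*(-4 + 20) - 1665 = 2*10*16 - 1665 = 320 - 1665 = -1345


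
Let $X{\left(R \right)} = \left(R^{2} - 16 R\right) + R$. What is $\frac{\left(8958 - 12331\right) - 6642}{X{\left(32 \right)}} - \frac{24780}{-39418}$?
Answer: $- \frac{190645475}{10721696} \approx -17.781$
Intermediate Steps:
$X{\left(R \right)} = R^{2} - 15 R$
$\frac{\left(8958 - 12331\right) - 6642}{X{\left(32 \right)}} - \frac{24780}{-39418} = \frac{\left(8958 - 12331\right) - 6642}{32 \left(-15 + 32\right)} - \frac{24780}{-39418} = \frac{-3373 - 6642}{32 \cdot 17} - - \frac{12390}{19709} = - \frac{10015}{544} + \frac{12390}{19709} = - \frac{190645475}{10721696}$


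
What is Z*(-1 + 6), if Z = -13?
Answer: -65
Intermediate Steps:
Z*(-1 + 6) = -13*(-1 + 6) = -13*5 = -65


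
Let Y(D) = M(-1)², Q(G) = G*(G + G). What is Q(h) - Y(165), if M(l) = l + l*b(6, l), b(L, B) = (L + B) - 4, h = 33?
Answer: 2174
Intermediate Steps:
b(L, B) = -4 + B + L (b(L, B) = (B + L) - 4 = -4 + B + L)
Q(G) = 2*G² (Q(G) = G*(2*G) = 2*G²)
M(l) = l + l*(2 + l) (M(l) = l + l*(-4 + l + 6) = l + l*(2 + l))
Y(D) = 4 (Y(D) = (-(3 - 1))² = (-1*2)² = (-2)² = 4)
Q(h) - Y(165) = 2*33² - 1*4 = 2*1089 - 4 = 2178 - 4 = 2174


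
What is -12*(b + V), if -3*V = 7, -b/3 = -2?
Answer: -44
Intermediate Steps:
b = 6 (b = -3*(-2) = 6)
V = -7/3 (V = -1/3*7 = -7/3 ≈ -2.3333)
-12*(b + V) = -12*(6 - 7/3) = -12*11/3 = -44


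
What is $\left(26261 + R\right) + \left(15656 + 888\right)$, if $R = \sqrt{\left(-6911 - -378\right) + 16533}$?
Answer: $42905$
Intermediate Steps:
$R = 100$ ($R = \sqrt{\left(-6911 + 378\right) + 16533} = \sqrt{-6533 + 16533} = \sqrt{10000} = 100$)
$\left(26261 + R\right) + \left(15656 + 888\right) = \left(26261 + 100\right) + \left(15656 + 888\right) = 26361 + 16544 = 42905$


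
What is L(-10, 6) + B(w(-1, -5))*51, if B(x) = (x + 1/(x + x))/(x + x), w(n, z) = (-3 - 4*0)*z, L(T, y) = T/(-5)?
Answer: 8267/300 ≈ 27.557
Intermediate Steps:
L(T, y) = -T/5 (L(T, y) = T*(-1/5) = -T/5)
w(n, z) = -3*z (w(n, z) = (-3 + 0)*z = -3*z)
B(x) = (x + 1/(2*x))/(2*x) (B(x) = (x + 1/(2*x))/((2*x)) = (x + 1/(2*x))*(1/(2*x)) = (x + 1/(2*x))/(2*x))
L(-10, 6) + B(w(-1, -5))*51 = -1/5*(-10) + (1/2 + 1/(4*(-3*(-5))**2))*51 = 2 + (1/2 + (1/4)/15**2)*51 = 2 + (1/2 + (1/4)*(1/225))*51 = 2 + (1/2 + 1/900)*51 = 2 + (451/900)*51 = 2 + 7667/300 = 8267/300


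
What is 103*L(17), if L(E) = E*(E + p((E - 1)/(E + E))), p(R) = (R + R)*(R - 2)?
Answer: 463191/17 ≈ 27247.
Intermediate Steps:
p(R) = 2*R*(-2 + R) (p(R) = (2*R)*(-2 + R) = 2*R*(-2 + R))
L(E) = E*(E + (-1 + E)*(-2 + (-1 + E)/(2*E))/E) (L(E) = E*(E + 2*((E - 1)/(E + E))*(-2 + (E - 1)/(E + E))) = E*(E + 2*((-1 + E)/((2*E)))*(-2 + (-1 + E)/((2*E)))) = E*(E + 2*((-1 + E)*(1/(2*E)))*(-2 + (-1 + E)*(1/(2*E)))) = E*(E + 2*((-1 + E)/(2*E))*(-2 + (-1 + E)/(2*E))) = E*(E + (-1 + E)*(-2 + (-1 + E)/(2*E))/E))
103*L(17) = 103*((17**3 - (1 + 3*17)*(-1 + 17)/2)/17) = 103*((4913 - 1/2*(1 + 51)*16)/17) = 103*((4913 - 1/2*52*16)/17) = 103*((4913 - 416)/17) = 103*((1/17)*4497) = 103*(4497/17) = 463191/17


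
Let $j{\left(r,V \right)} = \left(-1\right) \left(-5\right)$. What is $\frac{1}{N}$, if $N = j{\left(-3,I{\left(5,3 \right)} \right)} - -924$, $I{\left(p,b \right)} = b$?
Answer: $\frac{1}{929} \approx 0.0010764$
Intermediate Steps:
$j{\left(r,V \right)} = 5$
$N = 929$ ($N = 5 - -924 = 5 + 924 = 929$)
$\frac{1}{N} = \frac{1}{929}$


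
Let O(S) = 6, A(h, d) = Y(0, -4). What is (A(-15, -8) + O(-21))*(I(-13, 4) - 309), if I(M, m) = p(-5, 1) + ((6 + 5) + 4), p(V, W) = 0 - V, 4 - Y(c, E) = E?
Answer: -4046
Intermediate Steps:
Y(c, E) = 4 - E
A(h, d) = 8 (A(h, d) = 4 - 1*(-4) = 4 + 4 = 8)
p(V, W) = -V
I(M, m) = 20 (I(M, m) = -1*(-5) + ((6 + 5) + 4) = 5 + (11 + 4) = 5 + 15 = 20)
(A(-15, -8) + O(-21))*(I(-13, 4) - 309) = (8 + 6)*(20 - 309) = 14*(-289) = -4046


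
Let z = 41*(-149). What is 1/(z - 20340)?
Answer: -1/26449 ≈ -3.7809e-5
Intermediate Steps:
z = -6109
1/(z - 20340) = 1/(-6109 - 20340) = 1/(-26449) = -1/26449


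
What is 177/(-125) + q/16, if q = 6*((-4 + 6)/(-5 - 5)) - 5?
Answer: -3607/2000 ≈ -1.8035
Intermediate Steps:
q = -31/5 (q = 6*(2/(-10)) - 5 = 6*(2*(-⅒)) - 5 = 6*(-⅕) - 5 = -6/5 - 5 = -31/5 ≈ -6.2000)
177/(-125) + q/16 = 177/(-125) - 31/5/16 = 177*(-1/125) - 31/5*1/16 = -177/125 - 31/80 = -3607/2000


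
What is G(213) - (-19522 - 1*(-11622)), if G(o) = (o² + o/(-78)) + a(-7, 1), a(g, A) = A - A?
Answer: 1384923/26 ≈ 53266.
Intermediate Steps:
a(g, A) = 0
G(o) = o² - o/78 (G(o) = (o² + o/(-78)) + 0 = (o² - o/78) + 0 = o² - o/78)
G(213) - (-19522 - 1*(-11622)) = 213*(-1/78 + 213) - (-19522 - 1*(-11622)) = 213*(16613/78) - (-19522 + 11622) = 1179523/26 - 1*(-7900) = 1179523/26 + 7900 = 1384923/26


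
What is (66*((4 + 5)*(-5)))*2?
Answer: -5940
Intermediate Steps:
(66*((4 + 5)*(-5)))*2 = (66*(9*(-5)))*2 = (66*(-45))*2 = -2970*2 = -5940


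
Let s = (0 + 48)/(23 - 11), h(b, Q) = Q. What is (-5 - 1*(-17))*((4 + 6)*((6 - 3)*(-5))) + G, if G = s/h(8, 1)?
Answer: -1796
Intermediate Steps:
s = 4 (s = 48/12 = 48*(1/12) = 4)
G = 4 (G = 4/1 = 4*1 = 4)
(-5 - 1*(-17))*((4 + 6)*((6 - 3)*(-5))) + G = (-5 - 1*(-17))*((4 + 6)*((6 - 3)*(-5))) + 4 = (-5 + 17)*(10*(3*(-5))) + 4 = 12*(10*(-15)) + 4 = 12*(-150) + 4 = -1800 + 4 = -1796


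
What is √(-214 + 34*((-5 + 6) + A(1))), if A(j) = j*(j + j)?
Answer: 4*I*√7 ≈ 10.583*I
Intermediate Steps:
A(j) = 2*j² (A(j) = j*(2*j) = 2*j²)
√(-214 + 34*((-5 + 6) + A(1))) = √(-214 + 34*((-5 + 6) + 2*1²)) = √(-214 + 34*(1 + 2*1)) = √(-214 + 34*(1 + 2)) = √(-214 + 34*3) = √(-214 + 102) = √(-112) = 4*I*√7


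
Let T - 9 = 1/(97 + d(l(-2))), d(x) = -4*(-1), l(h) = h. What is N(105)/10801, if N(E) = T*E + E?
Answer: 15165/155843 ≈ 0.097309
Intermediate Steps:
d(x) = 4
T = 910/101 (T = 9 + 1/(97 + 4) = 9 + 1/101 = 910/101 ≈ 9.0099)
N(E) = 1011*E/101 (N(E) = 910*E/101 + E = 1011*E/101)
N(105)/10801 = ((1011/101)*105)/10801 = (106155/101)*(1/10801) = 15165/155843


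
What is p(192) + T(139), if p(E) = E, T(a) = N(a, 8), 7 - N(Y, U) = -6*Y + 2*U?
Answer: 1017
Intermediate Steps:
N(Y, U) = 7 - 2*U + 6*Y (N(Y, U) = 7 - (-6*Y + 2*U) = 7 + (-2*U + 6*Y) = 7 - 2*U + 6*Y)
T(a) = -9 + 6*a (T(a) = 7 - 2*8 + 6*a = 7 - 16 + 6*a = -9 + 6*a)
p(192) + T(139) = 192 + (-9 + 6*139) = 192 + (-9 + 834) = 192 + 825 = 1017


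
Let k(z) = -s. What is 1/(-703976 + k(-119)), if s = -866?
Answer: -1/703110 ≈ -1.4223e-6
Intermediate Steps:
k(z) = 866 (k(z) = -1*(-866) = 866)
1/(-703976 + k(-119)) = 1/(-703976 + 866) = 1/(-703110) = -1/703110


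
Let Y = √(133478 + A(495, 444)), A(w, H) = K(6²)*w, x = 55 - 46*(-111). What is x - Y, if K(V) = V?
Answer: 5161 - √151298 ≈ 4772.0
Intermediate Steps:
x = 5161 (x = 55 + 5106 = 5161)
A(w, H) = 36*w (A(w, H) = 6²*w = 36*w)
Y = √151298 (Y = √(133478 + 36*495) = √(133478 + 17820) = √151298 ≈ 388.97)
x - Y = 5161 - √151298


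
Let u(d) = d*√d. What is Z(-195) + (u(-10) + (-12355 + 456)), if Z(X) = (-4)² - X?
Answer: -11688 - 10*I*√10 ≈ -11688.0 - 31.623*I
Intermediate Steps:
u(d) = d^(3/2)
Z(X) = 16 - X
Z(-195) + (u(-10) + (-12355 + 456)) = (16 - 1*(-195)) + ((-10)^(3/2) + (-12355 + 456)) = (16 + 195) + (-10*I*√10 - 11899) = 211 + (-11899 - 10*I*√10) = -11688 - 10*I*√10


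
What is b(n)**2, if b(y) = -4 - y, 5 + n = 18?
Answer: 289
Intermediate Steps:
n = 13 (n = -5 + 18 = 13)
b(n)**2 = (-4 - 1*13)**2 = (-4 - 13)**2 = (-17)**2 = 289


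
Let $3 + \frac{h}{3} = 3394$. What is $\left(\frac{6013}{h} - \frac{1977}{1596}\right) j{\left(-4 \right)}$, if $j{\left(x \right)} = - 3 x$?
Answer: $- \frac{3505091}{451003} \approx -7.7718$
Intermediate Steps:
$h = 10173$ ($h = -9 + 3 \cdot 3394 = -9 + 10182 = 10173$)
$\left(\frac{6013}{h} - \frac{1977}{1596}\right) j{\left(-4 \right)} = \left(\frac{6013}{10173} - \frac{1977}{1596}\right) \left(\left(-3\right) \left(-4\right)\right) = \left(6013 \cdot \frac{1}{10173} - \frac{659}{532}\right) 12 = \left(\frac{6013}{10173} - \frac{659}{532}\right) 12 = \left(- \frac{3505091}{5412036}\right) 12 = - \frac{3505091}{451003}$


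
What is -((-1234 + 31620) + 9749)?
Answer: -40135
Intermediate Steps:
-((-1234 + 31620) + 9749) = -(30386 + 9749) = -1*40135 = -40135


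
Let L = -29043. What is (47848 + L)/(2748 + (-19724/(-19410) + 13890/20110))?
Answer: 367012577775/53665355467 ≈ 6.8389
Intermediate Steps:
(47848 + L)/(2748 + (-19724/(-19410) + 13890/20110)) = (47848 - 29043)/(2748 + (-19724/(-19410) + 13890/20110)) = 18805/(2748 + (-19724*(-1/19410) + 13890*(1/20110))) = 18805/(2748 + (9862/9705 + 1389/2011)) = 18805/(2748 + 33312727/19516755) = 18805/(53665355467/19516755) = 18805*(19516755/53665355467) = 367012577775/53665355467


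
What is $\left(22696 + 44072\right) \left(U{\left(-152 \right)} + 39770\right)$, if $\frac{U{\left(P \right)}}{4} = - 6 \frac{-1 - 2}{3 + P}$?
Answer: $\frac{395644333344}{149} \approx 2.6553 \cdot 10^{9}$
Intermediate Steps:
$U{\left(P \right)} = \frac{72}{3 + P}$ ($U{\left(P \right)} = 4 \left(- 6 \frac{-1 - 2}{3 + P}\right) = 4 \left(- 6 \left(- \frac{3}{3 + P}\right)\right) = 4 \frac{18}{3 + P} = \frac{72}{3 + P}$)
$\left(22696 + 44072\right) \left(U{\left(-152 \right)} + 39770\right) = \left(22696 + 44072\right) \left(\frac{72}{3 - 152} + 39770\right) = 66768 \left(\frac{72}{-149} + 39770\right) = 66768 \left(72 \left(- \frac{1}{149}\right) + 39770\right) = 66768 \left(- \frac{72}{149} + 39770\right) = 66768 \cdot \frac{5925658}{149} = \frac{395644333344}{149}$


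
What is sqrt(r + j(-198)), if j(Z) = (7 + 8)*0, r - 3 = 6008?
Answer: sqrt(6011) ≈ 77.531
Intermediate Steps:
r = 6011 (r = 3 + 6008 = 6011)
j(Z) = 0 (j(Z) = 15*0 = 0)
sqrt(r + j(-198)) = sqrt(6011 + 0) = sqrt(6011)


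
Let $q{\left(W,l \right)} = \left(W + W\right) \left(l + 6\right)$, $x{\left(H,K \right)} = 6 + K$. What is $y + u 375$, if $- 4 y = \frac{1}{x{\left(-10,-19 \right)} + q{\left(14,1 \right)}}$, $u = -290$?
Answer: $- \frac{79605001}{732} \approx -1.0875 \cdot 10^{5}$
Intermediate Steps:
$q{\left(W,l \right)} = 2 W \left(6 + l\right)$
$y = - \frac{1}{732}$ ($y = - \frac{1}{4 \left(\left(6 - 19\right) + 2 \cdot 14 \left(6 + 1\right)\right)} = - \frac{1}{4 \left(-13 + 2 \cdot 14 \cdot 7\right)} = - \frac{1}{4 \left(-13 + 196\right)} = - \frac{1}{4 \cdot 183} = \left(- \frac{1}{4}\right) \frac{1}{183} = - \frac{1}{732} \approx -0.0013661$)
$y + u 375 = - \frac{1}{732} - 108750 = - \frac{79605001}{732}$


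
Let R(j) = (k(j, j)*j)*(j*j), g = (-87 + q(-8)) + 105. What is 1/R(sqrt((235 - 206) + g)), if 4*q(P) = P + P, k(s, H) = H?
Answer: 1/1849 ≈ 0.00054083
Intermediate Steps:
q(P) = P/2 (q(P) = (P + P)/4 = (2*P)/4 = P/2)
g = 14 (g = (-87 + (1/2)*(-8)) + 105 = (-87 - 4) + 105 = -91 + 105 = 14)
R(j) = j**4 (R(j) = (j*j)*(j*j) = j**2*j**2 = j**4)
1/R(sqrt((235 - 206) + g)) = 1/((sqrt((235 - 206) + 14))**4) = 1/((sqrt(29 + 14))**4) = 1/((sqrt(43))**4) = 1/1849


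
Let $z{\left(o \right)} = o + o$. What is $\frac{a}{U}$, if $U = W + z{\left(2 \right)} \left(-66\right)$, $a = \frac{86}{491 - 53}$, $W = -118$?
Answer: $- \frac{43}{83658} \approx -0.000514$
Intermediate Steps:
$z{\left(o \right)} = 2 o$
$a = \frac{43}{219}$ ($a = \frac{86}{438} = 86 \cdot \frac{1}{438} = \frac{43}{219} \approx 0.19635$)
$U = -382$ ($U = -118 + 2 \cdot 2 \left(-66\right) = -118 + 4 \left(-66\right) = -118 - 264 = -382$)
$\frac{a}{U} = \frac{43}{219 \left(-382\right)} = \frac{43}{219} \left(- \frac{1}{382}\right) = - \frac{43}{83658}$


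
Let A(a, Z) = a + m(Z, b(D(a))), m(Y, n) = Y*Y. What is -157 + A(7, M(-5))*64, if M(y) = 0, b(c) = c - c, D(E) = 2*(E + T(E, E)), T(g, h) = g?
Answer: 291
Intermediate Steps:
D(E) = 4*E (D(E) = 2*(E + E) = 2*(2*E) = 4*E)
b(c) = 0
m(Y, n) = Y²
A(a, Z) = a + Z²
-157 + A(7, M(-5))*64 = -157 + (7 + 0²)*64 = -157 + (7 + 0)*64 = -157 + 7*64 = -157 + 448 = 291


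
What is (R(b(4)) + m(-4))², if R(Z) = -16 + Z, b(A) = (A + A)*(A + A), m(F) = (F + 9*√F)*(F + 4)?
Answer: 2304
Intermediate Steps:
m(F) = (4 + F)*(F + 9*√F) (m(F) = (F + 9*√F)*(4 + F) = (4 + F)*(F + 9*√F))
b(A) = 4*A² (b(A) = (2*A)*(2*A) = 4*A²)
(R(b(4)) + m(-4))² = ((-16 + 4*4²) + ((-4)² + 4*(-4) + 9*(-4)^(3/2) + 36*√(-4)))² = ((-16 + 4*16) + (16 - 16 + 9*(-8*I) + 36*(2*I)))² = ((-16 + 64) + (16 - 16 - 72*I + 72*I))² = (48 + 0)² = 48² = 2304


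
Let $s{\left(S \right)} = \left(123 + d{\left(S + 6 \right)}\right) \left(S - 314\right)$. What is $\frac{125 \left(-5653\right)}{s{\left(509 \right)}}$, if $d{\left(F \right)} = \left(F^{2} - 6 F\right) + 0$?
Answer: $- \frac{141325}{10228062} \approx -0.013817$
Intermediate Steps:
$d{\left(F \right)} = F^{2} - 6 F$
$s{\left(S \right)} = \left(-314 + S\right) \left(123 + S \left(6 + S\right)\right)$ ($s{\left(S \right)} = \left(123 + \left(S + 6\right) \left(-6 + \left(S + 6\right)\right)\right) \left(S - 314\right) = \left(123 + \left(6 + S\right) \left(-6 + \left(6 + S\right)\right)\right) \left(-314 + S\right) = \left(123 + \left(6 + S\right) S\right) \left(-314 + S\right) = \left(123 + S \left(6 + S\right)\right) \left(-314 + S\right) = \left(-314 + S\right) \left(123 + S \left(6 + S\right)\right)$)
$\frac{125 \left(-5653\right)}{s{\left(509 \right)}} = \frac{125 \left(-5653\right)}{-38622 + 509^{3} - 896349 - 308 \cdot 509^{2}} = - \frac{706625}{-38622 + 131872229 - 896349 - 79796948} = - \frac{706625}{51140310} = \left(-706625\right) \frac{1}{51140310} = - \frac{141325}{10228062}$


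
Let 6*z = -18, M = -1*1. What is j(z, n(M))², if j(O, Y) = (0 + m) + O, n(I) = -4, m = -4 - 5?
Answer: 144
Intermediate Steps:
M = -1
z = -3 (z = (⅙)*(-18) = -3)
m = -9
j(O, Y) = -9 + O (j(O, Y) = (0 - 9) + O = -9 + O)
j(z, n(M))² = (-9 - 3)² = (-12)² = 144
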